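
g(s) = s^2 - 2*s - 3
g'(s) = 2*s - 2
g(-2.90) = 11.21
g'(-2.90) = -7.80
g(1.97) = -3.06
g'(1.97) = 1.94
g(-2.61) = 9.03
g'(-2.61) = -7.22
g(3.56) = 2.55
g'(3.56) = 5.12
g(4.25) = 6.56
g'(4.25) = 6.50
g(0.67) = -3.89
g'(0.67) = -0.66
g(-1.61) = 2.81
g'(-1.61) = -5.22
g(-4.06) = 21.60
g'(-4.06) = -10.12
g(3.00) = 0.00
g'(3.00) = 4.00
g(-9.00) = 96.00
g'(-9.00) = -20.00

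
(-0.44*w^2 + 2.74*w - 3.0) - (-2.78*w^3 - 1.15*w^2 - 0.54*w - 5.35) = 2.78*w^3 + 0.71*w^2 + 3.28*w + 2.35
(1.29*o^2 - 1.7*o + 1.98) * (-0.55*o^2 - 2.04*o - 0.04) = -0.7095*o^4 - 1.6966*o^3 + 2.3274*o^2 - 3.9712*o - 0.0792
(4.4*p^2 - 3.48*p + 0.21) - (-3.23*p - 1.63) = 4.4*p^2 - 0.25*p + 1.84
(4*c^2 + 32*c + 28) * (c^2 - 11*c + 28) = 4*c^4 - 12*c^3 - 212*c^2 + 588*c + 784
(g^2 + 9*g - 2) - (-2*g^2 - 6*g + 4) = 3*g^2 + 15*g - 6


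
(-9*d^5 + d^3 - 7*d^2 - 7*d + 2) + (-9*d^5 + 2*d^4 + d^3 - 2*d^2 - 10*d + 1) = -18*d^5 + 2*d^4 + 2*d^3 - 9*d^2 - 17*d + 3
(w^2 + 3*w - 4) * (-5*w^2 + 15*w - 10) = -5*w^4 + 55*w^2 - 90*w + 40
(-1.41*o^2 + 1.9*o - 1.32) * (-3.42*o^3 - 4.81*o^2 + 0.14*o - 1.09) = 4.8222*o^5 + 0.2841*o^4 - 4.822*o^3 + 8.1521*o^2 - 2.2558*o + 1.4388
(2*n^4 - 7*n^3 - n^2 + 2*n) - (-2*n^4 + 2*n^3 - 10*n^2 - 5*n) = 4*n^4 - 9*n^3 + 9*n^2 + 7*n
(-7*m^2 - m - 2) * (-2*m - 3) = 14*m^3 + 23*m^2 + 7*m + 6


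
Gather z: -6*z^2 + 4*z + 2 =-6*z^2 + 4*z + 2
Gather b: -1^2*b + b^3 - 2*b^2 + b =b^3 - 2*b^2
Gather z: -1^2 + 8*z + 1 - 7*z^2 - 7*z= -7*z^2 + z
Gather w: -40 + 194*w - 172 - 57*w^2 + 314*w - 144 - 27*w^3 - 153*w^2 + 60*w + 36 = -27*w^3 - 210*w^2 + 568*w - 320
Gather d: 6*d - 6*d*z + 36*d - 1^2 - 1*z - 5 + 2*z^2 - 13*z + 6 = d*(42 - 6*z) + 2*z^2 - 14*z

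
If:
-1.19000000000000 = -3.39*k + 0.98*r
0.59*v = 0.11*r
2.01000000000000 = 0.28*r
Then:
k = 2.43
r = 7.18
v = 1.34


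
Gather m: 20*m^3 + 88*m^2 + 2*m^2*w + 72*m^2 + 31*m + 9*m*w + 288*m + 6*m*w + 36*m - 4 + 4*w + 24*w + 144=20*m^3 + m^2*(2*w + 160) + m*(15*w + 355) + 28*w + 140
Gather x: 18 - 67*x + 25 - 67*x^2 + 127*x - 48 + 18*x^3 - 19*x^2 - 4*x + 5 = 18*x^3 - 86*x^2 + 56*x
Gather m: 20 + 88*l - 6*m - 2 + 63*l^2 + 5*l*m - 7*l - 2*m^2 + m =63*l^2 + 81*l - 2*m^2 + m*(5*l - 5) + 18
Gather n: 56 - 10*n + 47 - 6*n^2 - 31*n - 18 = -6*n^2 - 41*n + 85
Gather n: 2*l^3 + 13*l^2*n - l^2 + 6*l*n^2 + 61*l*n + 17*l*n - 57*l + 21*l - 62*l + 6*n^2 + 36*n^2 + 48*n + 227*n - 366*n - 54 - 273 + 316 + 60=2*l^3 - l^2 - 98*l + n^2*(6*l + 42) + n*(13*l^2 + 78*l - 91) + 49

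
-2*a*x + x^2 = x*(-2*a + x)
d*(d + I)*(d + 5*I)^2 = d^4 + 11*I*d^3 - 35*d^2 - 25*I*d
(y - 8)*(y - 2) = y^2 - 10*y + 16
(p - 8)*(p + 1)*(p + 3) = p^3 - 4*p^2 - 29*p - 24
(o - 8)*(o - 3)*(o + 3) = o^3 - 8*o^2 - 9*o + 72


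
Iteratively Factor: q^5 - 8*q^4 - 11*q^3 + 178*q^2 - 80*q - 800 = (q + 2)*(q^4 - 10*q^3 + 9*q^2 + 160*q - 400) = (q - 5)*(q + 2)*(q^3 - 5*q^2 - 16*q + 80) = (q - 5)*(q + 2)*(q + 4)*(q^2 - 9*q + 20) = (q - 5)*(q - 4)*(q + 2)*(q + 4)*(q - 5)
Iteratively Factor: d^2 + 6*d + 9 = (d + 3)*(d + 3)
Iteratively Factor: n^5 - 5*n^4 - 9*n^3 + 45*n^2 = (n)*(n^4 - 5*n^3 - 9*n^2 + 45*n) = n*(n - 5)*(n^3 - 9*n) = n*(n - 5)*(n - 3)*(n^2 + 3*n) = n^2*(n - 5)*(n - 3)*(n + 3)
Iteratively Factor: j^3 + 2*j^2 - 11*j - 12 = (j + 4)*(j^2 - 2*j - 3) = (j - 3)*(j + 4)*(j + 1)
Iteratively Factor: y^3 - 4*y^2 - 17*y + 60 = (y - 3)*(y^2 - y - 20) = (y - 5)*(y - 3)*(y + 4)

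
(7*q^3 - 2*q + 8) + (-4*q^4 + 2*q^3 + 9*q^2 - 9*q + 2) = -4*q^4 + 9*q^3 + 9*q^2 - 11*q + 10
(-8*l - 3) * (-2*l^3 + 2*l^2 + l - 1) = 16*l^4 - 10*l^3 - 14*l^2 + 5*l + 3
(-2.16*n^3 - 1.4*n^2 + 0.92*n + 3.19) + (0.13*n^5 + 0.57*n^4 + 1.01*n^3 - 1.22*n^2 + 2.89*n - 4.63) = 0.13*n^5 + 0.57*n^4 - 1.15*n^3 - 2.62*n^2 + 3.81*n - 1.44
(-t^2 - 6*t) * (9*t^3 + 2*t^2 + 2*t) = -9*t^5 - 56*t^4 - 14*t^3 - 12*t^2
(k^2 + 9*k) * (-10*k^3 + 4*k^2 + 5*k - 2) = -10*k^5 - 86*k^4 + 41*k^3 + 43*k^2 - 18*k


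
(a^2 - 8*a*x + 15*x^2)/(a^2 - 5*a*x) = (a - 3*x)/a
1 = 1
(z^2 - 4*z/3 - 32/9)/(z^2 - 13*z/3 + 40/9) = (3*z + 4)/(3*z - 5)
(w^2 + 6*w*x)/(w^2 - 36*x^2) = w/(w - 6*x)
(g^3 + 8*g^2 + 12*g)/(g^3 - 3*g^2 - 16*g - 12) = g*(g + 6)/(g^2 - 5*g - 6)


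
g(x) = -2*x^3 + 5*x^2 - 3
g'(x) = -6*x^2 + 10*x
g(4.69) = -99.34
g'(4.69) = -85.08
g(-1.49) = 14.72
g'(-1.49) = -28.22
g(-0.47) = -1.69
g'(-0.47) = -6.03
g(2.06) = 0.73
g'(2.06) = -4.86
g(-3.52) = 146.18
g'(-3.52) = -109.54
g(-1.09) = 5.53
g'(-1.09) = -18.03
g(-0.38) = -2.17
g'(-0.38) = -4.67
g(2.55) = -3.65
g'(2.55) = -13.52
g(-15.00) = 7872.00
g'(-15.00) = -1500.00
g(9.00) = -1056.00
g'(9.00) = -396.00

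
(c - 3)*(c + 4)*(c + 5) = c^3 + 6*c^2 - 7*c - 60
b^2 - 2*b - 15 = (b - 5)*(b + 3)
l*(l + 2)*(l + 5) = l^3 + 7*l^2 + 10*l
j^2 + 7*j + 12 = (j + 3)*(j + 4)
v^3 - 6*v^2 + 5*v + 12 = (v - 4)*(v - 3)*(v + 1)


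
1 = 1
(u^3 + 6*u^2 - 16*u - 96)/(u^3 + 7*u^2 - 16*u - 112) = (u + 6)/(u + 7)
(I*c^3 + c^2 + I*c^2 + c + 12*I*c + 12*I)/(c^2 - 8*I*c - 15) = (I*c^3 + c^2*(1 + I) + c*(1 + 12*I) + 12*I)/(c^2 - 8*I*c - 15)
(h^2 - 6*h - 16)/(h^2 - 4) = (h - 8)/(h - 2)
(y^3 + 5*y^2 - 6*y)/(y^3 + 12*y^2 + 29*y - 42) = y/(y + 7)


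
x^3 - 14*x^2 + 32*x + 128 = (x - 8)^2*(x + 2)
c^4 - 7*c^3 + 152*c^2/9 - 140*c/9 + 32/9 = (c - 8/3)*(c - 2)^2*(c - 1/3)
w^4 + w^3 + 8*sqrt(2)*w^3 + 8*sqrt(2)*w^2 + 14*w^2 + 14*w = w*(w + 1)*(w + sqrt(2))*(w + 7*sqrt(2))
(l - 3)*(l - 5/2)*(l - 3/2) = l^3 - 7*l^2 + 63*l/4 - 45/4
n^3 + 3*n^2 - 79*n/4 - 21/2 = (n - 7/2)*(n + 1/2)*(n + 6)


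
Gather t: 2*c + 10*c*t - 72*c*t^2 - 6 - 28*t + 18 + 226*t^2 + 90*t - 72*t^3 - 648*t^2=2*c - 72*t^3 + t^2*(-72*c - 422) + t*(10*c + 62) + 12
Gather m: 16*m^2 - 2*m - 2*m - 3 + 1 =16*m^2 - 4*m - 2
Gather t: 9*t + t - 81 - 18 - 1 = 10*t - 100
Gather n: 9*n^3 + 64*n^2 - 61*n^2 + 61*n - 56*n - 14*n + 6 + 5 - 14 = 9*n^3 + 3*n^2 - 9*n - 3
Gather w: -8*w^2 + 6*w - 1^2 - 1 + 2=-8*w^2 + 6*w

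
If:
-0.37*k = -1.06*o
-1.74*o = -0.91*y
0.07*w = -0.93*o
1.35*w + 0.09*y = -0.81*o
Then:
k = 0.00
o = 0.00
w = 0.00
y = 0.00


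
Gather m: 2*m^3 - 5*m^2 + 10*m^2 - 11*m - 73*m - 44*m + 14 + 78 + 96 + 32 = 2*m^3 + 5*m^2 - 128*m + 220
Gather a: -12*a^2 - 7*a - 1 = -12*a^2 - 7*a - 1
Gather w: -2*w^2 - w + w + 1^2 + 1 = 2 - 2*w^2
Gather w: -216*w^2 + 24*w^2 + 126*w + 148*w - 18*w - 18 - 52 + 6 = -192*w^2 + 256*w - 64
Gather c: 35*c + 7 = 35*c + 7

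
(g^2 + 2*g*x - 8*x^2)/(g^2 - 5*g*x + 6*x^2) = (-g - 4*x)/(-g + 3*x)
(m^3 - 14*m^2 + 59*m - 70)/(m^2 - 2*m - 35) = (m^2 - 7*m + 10)/(m + 5)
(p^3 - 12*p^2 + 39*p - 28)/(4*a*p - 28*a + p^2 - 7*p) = (p^2 - 5*p + 4)/(4*a + p)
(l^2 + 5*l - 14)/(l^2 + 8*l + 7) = (l - 2)/(l + 1)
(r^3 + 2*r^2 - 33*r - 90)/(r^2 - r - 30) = r + 3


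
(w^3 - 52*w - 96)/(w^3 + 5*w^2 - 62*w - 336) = (w + 2)/(w + 7)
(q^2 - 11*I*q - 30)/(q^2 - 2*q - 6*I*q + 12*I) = (q - 5*I)/(q - 2)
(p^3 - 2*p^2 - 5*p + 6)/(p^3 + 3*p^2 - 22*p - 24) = (p^3 - 2*p^2 - 5*p + 6)/(p^3 + 3*p^2 - 22*p - 24)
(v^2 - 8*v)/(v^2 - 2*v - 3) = v*(8 - v)/(-v^2 + 2*v + 3)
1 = 1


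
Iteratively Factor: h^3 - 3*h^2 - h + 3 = (h + 1)*(h^2 - 4*h + 3) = (h - 1)*(h + 1)*(h - 3)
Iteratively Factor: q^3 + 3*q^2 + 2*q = (q + 1)*(q^2 + 2*q) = (q + 1)*(q + 2)*(q)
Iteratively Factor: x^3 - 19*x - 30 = (x + 2)*(x^2 - 2*x - 15) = (x - 5)*(x + 2)*(x + 3)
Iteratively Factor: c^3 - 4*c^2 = (c)*(c^2 - 4*c) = c^2*(c - 4)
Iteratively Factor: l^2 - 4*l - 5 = (l + 1)*(l - 5)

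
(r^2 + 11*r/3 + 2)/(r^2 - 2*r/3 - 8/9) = 3*(r + 3)/(3*r - 4)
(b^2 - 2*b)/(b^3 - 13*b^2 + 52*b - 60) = b/(b^2 - 11*b + 30)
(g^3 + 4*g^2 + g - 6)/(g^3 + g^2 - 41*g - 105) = (g^2 + g - 2)/(g^2 - 2*g - 35)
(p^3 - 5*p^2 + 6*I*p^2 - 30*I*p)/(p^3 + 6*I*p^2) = (p - 5)/p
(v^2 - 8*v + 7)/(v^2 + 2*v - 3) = (v - 7)/(v + 3)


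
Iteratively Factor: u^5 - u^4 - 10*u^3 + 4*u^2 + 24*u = (u + 2)*(u^4 - 3*u^3 - 4*u^2 + 12*u) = u*(u + 2)*(u^3 - 3*u^2 - 4*u + 12) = u*(u + 2)^2*(u^2 - 5*u + 6) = u*(u - 2)*(u + 2)^2*(u - 3)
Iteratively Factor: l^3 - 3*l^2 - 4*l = (l + 1)*(l^2 - 4*l) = l*(l + 1)*(l - 4)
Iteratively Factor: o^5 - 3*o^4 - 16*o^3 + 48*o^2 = (o)*(o^4 - 3*o^3 - 16*o^2 + 48*o) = o*(o + 4)*(o^3 - 7*o^2 + 12*o) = o*(o - 3)*(o + 4)*(o^2 - 4*o) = o^2*(o - 3)*(o + 4)*(o - 4)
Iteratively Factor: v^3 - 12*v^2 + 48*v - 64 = (v - 4)*(v^2 - 8*v + 16) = (v - 4)^2*(v - 4)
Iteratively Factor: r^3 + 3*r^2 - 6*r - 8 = (r + 1)*(r^2 + 2*r - 8) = (r - 2)*(r + 1)*(r + 4)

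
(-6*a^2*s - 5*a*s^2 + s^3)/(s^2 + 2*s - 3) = s*(-6*a^2 - 5*a*s + s^2)/(s^2 + 2*s - 3)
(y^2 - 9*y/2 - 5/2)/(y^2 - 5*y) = (y + 1/2)/y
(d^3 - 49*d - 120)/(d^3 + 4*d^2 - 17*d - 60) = (d - 8)/(d - 4)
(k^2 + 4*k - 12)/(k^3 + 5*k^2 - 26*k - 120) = (k - 2)/(k^2 - k - 20)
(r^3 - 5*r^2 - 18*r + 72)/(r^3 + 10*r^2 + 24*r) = (r^2 - 9*r + 18)/(r*(r + 6))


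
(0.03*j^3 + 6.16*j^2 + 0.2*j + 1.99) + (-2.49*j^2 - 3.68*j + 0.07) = 0.03*j^3 + 3.67*j^2 - 3.48*j + 2.06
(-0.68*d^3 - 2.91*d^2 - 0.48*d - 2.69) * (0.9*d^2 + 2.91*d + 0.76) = -0.612*d^5 - 4.5978*d^4 - 9.4169*d^3 - 6.0294*d^2 - 8.1927*d - 2.0444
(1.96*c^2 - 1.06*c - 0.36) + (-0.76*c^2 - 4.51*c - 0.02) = 1.2*c^2 - 5.57*c - 0.38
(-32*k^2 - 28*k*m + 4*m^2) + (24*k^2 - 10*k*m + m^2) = -8*k^2 - 38*k*m + 5*m^2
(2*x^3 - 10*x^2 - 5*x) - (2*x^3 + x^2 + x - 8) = -11*x^2 - 6*x + 8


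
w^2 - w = w*(w - 1)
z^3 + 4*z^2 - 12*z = z*(z - 2)*(z + 6)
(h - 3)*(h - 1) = h^2 - 4*h + 3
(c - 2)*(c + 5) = c^2 + 3*c - 10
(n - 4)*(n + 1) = n^2 - 3*n - 4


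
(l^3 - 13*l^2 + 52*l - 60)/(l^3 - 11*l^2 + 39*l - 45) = (l^2 - 8*l + 12)/(l^2 - 6*l + 9)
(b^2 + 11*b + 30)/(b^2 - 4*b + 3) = (b^2 + 11*b + 30)/(b^2 - 4*b + 3)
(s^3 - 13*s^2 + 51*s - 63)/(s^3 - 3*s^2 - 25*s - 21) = (s^2 - 6*s + 9)/(s^2 + 4*s + 3)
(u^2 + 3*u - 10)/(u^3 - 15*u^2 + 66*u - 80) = (u + 5)/(u^2 - 13*u + 40)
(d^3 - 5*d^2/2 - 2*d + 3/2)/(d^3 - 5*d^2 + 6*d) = (2*d^2 + d - 1)/(2*d*(d - 2))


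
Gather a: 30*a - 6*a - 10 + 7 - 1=24*a - 4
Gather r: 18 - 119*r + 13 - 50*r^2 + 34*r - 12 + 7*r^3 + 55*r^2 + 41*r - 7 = 7*r^3 + 5*r^2 - 44*r + 12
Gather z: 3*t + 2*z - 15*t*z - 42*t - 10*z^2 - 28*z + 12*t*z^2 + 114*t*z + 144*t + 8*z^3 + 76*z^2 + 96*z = 105*t + 8*z^3 + z^2*(12*t + 66) + z*(99*t + 70)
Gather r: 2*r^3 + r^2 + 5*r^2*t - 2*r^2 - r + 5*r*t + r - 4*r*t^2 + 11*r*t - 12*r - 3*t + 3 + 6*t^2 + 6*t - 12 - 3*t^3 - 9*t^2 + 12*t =2*r^3 + r^2*(5*t - 1) + r*(-4*t^2 + 16*t - 12) - 3*t^3 - 3*t^2 + 15*t - 9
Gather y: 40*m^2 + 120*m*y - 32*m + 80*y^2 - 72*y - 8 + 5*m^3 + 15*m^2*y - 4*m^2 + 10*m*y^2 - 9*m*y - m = 5*m^3 + 36*m^2 - 33*m + y^2*(10*m + 80) + y*(15*m^2 + 111*m - 72) - 8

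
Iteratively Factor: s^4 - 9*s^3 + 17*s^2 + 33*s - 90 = (s - 5)*(s^3 - 4*s^2 - 3*s + 18) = (s - 5)*(s + 2)*(s^2 - 6*s + 9) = (s - 5)*(s - 3)*(s + 2)*(s - 3)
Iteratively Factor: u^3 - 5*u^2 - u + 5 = (u + 1)*(u^2 - 6*u + 5) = (u - 1)*(u + 1)*(u - 5)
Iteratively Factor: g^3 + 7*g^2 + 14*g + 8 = (g + 2)*(g^2 + 5*g + 4) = (g + 1)*(g + 2)*(g + 4)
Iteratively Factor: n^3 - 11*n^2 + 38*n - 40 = (n - 4)*(n^2 - 7*n + 10) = (n - 5)*(n - 4)*(n - 2)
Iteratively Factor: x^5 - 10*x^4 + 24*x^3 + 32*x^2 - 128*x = (x - 4)*(x^4 - 6*x^3 + 32*x) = (x - 4)^2*(x^3 - 2*x^2 - 8*x) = (x - 4)^2*(x + 2)*(x^2 - 4*x) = (x - 4)^3*(x + 2)*(x)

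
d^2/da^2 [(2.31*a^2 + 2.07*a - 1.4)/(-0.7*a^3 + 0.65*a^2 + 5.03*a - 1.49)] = (-2.2638*a^6 - 6.0858*a^5 - 34.91796*a^4 + 22.31762*a^3 - 13.54269*a^2 + 6.67383000000001*a + 32.2694)/(0.343*a^9 - 0.9555*a^8 - 6.50685*a^7 + 15.647575*a^6 + 42.688665*a^5 - 78.92592*a^4 - 93.371987*a^3 + 108.765828*a^2 - 33.501309*a + 3.307949)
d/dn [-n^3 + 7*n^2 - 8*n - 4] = -3*n^2 + 14*n - 8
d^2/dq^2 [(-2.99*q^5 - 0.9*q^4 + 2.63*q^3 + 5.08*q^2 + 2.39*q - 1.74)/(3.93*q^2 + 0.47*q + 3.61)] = (-277.081506*q^7 - 116.166084*q^6 - 781.460718*q^5 - 229.99827*q^4 - 822.155238*q^3 - 707.646414*q^2 - 17.083068*q + 172.898982)/(60.698457*q^6 + 21.777309*q^5 + 169.872678*q^4 + 40.112009*q^3 + 156.040806*q^2 + 18.375261*q + 47.045881)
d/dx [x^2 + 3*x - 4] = 2*x + 3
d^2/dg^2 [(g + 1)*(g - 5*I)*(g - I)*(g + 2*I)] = 12*g^2 + g*(6 - 24*I) + 14 - 8*I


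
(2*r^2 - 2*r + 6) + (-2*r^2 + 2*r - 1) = 5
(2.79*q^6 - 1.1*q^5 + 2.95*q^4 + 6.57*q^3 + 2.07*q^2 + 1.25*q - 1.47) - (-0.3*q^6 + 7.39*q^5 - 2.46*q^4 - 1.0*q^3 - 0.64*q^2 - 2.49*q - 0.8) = 3.09*q^6 - 8.49*q^5 + 5.41*q^4 + 7.57*q^3 + 2.71*q^2 + 3.74*q - 0.67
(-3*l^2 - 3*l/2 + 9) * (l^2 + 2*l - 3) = -3*l^4 - 15*l^3/2 + 15*l^2 + 45*l/2 - 27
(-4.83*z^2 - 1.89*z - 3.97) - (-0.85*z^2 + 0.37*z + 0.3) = -3.98*z^2 - 2.26*z - 4.27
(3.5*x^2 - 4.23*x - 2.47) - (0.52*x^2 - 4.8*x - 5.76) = 2.98*x^2 + 0.569999999999999*x + 3.29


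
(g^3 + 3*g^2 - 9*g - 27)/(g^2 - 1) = (g^3 + 3*g^2 - 9*g - 27)/(g^2 - 1)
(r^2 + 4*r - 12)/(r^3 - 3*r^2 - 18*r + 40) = (r + 6)/(r^2 - r - 20)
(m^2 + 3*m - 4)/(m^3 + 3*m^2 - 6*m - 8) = (m - 1)/(m^2 - m - 2)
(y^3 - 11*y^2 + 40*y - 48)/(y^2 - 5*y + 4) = (y^2 - 7*y + 12)/(y - 1)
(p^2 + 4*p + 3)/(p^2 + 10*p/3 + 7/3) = 3*(p + 3)/(3*p + 7)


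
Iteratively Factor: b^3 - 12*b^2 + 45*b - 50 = (b - 2)*(b^2 - 10*b + 25) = (b - 5)*(b - 2)*(b - 5)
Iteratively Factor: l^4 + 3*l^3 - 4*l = (l)*(l^3 + 3*l^2 - 4) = l*(l + 2)*(l^2 + l - 2) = l*(l + 2)^2*(l - 1)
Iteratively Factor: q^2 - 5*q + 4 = (q - 4)*(q - 1)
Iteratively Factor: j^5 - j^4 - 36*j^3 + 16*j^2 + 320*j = (j - 4)*(j^4 + 3*j^3 - 24*j^2 - 80*j) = (j - 5)*(j - 4)*(j^3 + 8*j^2 + 16*j) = (j - 5)*(j - 4)*(j + 4)*(j^2 + 4*j) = (j - 5)*(j - 4)*(j + 4)^2*(j)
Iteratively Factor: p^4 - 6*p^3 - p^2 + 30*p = (p)*(p^3 - 6*p^2 - p + 30) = p*(p - 5)*(p^2 - p - 6) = p*(p - 5)*(p + 2)*(p - 3)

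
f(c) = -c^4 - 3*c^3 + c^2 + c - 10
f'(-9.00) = 2170.00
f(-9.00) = -4312.00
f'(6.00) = -1175.00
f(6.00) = -1912.00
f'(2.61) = -126.21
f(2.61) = -100.32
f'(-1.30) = -8.02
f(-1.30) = -5.88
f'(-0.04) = 0.91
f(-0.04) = -10.04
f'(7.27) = -1997.10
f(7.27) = -3896.03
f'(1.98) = -61.37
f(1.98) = -42.76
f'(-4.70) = 208.08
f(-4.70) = -169.11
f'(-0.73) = -3.70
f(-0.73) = -9.31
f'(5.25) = -815.38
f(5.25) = -1170.99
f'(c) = -4*c^3 - 9*c^2 + 2*c + 1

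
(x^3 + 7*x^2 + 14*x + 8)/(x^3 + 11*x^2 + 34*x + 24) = (x + 2)/(x + 6)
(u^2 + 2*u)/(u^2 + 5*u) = (u + 2)/(u + 5)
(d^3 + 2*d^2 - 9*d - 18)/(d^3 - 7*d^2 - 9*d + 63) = (d + 2)/(d - 7)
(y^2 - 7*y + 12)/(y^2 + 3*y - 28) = (y - 3)/(y + 7)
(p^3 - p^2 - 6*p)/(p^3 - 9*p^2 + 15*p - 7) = p*(p^2 - p - 6)/(p^3 - 9*p^2 + 15*p - 7)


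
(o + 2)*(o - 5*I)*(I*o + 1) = I*o^3 + 6*o^2 + 2*I*o^2 + 12*o - 5*I*o - 10*I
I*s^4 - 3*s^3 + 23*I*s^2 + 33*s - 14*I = (s - 2*I)*(s - I)*(s + 7*I)*(I*s + 1)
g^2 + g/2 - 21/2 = (g - 3)*(g + 7/2)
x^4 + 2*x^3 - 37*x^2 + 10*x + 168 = (x - 4)*(x - 3)*(x + 2)*(x + 7)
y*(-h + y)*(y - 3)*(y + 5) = -h*y^3 - 2*h*y^2 + 15*h*y + y^4 + 2*y^3 - 15*y^2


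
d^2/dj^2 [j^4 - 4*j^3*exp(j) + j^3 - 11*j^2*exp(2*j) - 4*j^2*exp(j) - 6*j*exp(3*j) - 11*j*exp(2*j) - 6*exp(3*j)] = -4*j^3*exp(j) - 44*j^2*exp(2*j) - 28*j^2*exp(j) + 12*j^2 - 54*j*exp(3*j) - 132*j*exp(2*j) - 40*j*exp(j) + 6*j - 90*exp(3*j) - 66*exp(2*j) - 8*exp(j)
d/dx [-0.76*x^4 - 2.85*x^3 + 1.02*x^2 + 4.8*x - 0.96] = -3.04*x^3 - 8.55*x^2 + 2.04*x + 4.8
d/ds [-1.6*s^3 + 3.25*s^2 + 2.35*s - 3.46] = -4.8*s^2 + 6.5*s + 2.35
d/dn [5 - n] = -1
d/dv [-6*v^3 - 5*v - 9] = -18*v^2 - 5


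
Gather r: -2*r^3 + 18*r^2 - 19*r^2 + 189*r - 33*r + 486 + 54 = -2*r^3 - r^2 + 156*r + 540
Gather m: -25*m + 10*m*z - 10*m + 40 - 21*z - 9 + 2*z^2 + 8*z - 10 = m*(10*z - 35) + 2*z^2 - 13*z + 21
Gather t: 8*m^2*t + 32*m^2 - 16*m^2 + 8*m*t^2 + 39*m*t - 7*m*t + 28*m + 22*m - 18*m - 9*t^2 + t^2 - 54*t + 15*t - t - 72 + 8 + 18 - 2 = 16*m^2 + 32*m + t^2*(8*m - 8) + t*(8*m^2 + 32*m - 40) - 48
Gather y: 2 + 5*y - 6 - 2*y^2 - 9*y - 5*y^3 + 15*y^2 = -5*y^3 + 13*y^2 - 4*y - 4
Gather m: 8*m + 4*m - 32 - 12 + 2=12*m - 42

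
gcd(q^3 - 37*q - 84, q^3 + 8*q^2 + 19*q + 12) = q^2 + 7*q + 12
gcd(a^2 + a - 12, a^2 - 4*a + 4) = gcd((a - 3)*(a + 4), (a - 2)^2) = 1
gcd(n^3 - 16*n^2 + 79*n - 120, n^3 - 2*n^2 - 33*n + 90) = n^2 - 8*n + 15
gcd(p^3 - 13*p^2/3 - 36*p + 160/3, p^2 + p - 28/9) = p - 4/3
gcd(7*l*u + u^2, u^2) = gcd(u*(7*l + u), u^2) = u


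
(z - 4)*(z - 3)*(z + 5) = z^3 - 2*z^2 - 23*z + 60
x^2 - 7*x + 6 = (x - 6)*(x - 1)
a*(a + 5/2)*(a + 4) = a^3 + 13*a^2/2 + 10*a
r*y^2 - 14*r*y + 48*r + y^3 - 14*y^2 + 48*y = (r + y)*(y - 8)*(y - 6)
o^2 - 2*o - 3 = (o - 3)*(o + 1)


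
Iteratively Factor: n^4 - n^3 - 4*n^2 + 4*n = (n - 2)*(n^3 + n^2 - 2*n) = n*(n - 2)*(n^2 + n - 2) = n*(n - 2)*(n - 1)*(n + 2)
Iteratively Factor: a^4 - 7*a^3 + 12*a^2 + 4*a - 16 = (a - 2)*(a^3 - 5*a^2 + 2*a + 8) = (a - 4)*(a - 2)*(a^2 - a - 2) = (a - 4)*(a - 2)*(a + 1)*(a - 2)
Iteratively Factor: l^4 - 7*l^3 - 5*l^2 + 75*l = (l)*(l^3 - 7*l^2 - 5*l + 75) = l*(l - 5)*(l^2 - 2*l - 15) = l*(l - 5)*(l + 3)*(l - 5)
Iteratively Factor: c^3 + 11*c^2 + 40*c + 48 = (c + 4)*(c^2 + 7*c + 12) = (c + 4)^2*(c + 3)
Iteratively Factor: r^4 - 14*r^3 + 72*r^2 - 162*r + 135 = (r - 3)*(r^3 - 11*r^2 + 39*r - 45) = (r - 3)^2*(r^2 - 8*r + 15) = (r - 3)^3*(r - 5)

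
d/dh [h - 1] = 1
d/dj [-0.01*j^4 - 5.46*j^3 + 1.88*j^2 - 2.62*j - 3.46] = -0.04*j^3 - 16.38*j^2 + 3.76*j - 2.62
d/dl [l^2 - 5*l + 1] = 2*l - 5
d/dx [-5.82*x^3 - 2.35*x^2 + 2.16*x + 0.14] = -17.46*x^2 - 4.7*x + 2.16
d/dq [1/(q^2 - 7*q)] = (7 - 2*q)/(q^2*(q - 7)^2)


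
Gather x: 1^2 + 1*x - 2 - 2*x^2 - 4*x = -2*x^2 - 3*x - 1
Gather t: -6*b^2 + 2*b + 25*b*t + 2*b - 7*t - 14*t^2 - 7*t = -6*b^2 + 4*b - 14*t^2 + t*(25*b - 14)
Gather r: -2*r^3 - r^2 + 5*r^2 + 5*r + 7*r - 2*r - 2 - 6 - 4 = -2*r^3 + 4*r^2 + 10*r - 12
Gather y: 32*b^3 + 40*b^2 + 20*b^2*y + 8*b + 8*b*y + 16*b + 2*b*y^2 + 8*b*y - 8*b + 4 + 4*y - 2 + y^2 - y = 32*b^3 + 40*b^2 + 16*b + y^2*(2*b + 1) + y*(20*b^2 + 16*b + 3) + 2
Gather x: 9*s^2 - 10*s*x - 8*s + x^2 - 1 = 9*s^2 - 10*s*x - 8*s + x^2 - 1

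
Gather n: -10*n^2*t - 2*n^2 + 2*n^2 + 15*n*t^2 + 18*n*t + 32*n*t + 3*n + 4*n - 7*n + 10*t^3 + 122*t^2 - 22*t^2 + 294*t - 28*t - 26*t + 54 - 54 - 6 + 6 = -10*n^2*t + n*(15*t^2 + 50*t) + 10*t^3 + 100*t^2 + 240*t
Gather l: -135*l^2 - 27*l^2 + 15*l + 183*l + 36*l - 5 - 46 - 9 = -162*l^2 + 234*l - 60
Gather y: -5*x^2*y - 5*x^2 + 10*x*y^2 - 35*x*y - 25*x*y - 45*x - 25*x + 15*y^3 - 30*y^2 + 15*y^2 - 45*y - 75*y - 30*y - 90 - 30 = -5*x^2 - 70*x + 15*y^3 + y^2*(10*x - 15) + y*(-5*x^2 - 60*x - 150) - 120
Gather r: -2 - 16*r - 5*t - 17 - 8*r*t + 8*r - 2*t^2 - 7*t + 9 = r*(-8*t - 8) - 2*t^2 - 12*t - 10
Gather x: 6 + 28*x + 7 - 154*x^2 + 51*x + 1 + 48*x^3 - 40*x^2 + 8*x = 48*x^3 - 194*x^2 + 87*x + 14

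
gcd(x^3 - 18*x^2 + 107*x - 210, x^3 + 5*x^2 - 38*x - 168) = x - 6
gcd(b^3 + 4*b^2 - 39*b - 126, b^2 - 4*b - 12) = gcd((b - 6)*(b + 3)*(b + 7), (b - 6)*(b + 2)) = b - 6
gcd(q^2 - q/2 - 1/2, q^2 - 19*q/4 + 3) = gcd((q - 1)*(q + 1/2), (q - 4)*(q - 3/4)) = 1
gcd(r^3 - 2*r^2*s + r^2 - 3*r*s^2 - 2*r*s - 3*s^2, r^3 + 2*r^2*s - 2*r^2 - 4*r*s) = 1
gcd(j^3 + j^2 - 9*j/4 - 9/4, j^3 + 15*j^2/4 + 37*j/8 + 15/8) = j^2 + 5*j/2 + 3/2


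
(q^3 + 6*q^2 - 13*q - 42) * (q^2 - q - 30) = q^5 + 5*q^4 - 49*q^3 - 209*q^2 + 432*q + 1260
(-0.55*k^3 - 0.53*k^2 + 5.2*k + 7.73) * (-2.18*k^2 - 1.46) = 1.199*k^5 + 1.1554*k^4 - 10.533*k^3 - 16.0776*k^2 - 7.592*k - 11.2858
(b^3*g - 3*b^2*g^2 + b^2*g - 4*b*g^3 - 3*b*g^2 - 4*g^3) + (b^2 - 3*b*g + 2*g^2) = b^3*g - 3*b^2*g^2 + b^2*g + b^2 - 4*b*g^3 - 3*b*g^2 - 3*b*g - 4*g^3 + 2*g^2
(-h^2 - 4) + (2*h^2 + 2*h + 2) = h^2 + 2*h - 2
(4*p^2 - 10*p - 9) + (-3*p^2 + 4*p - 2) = p^2 - 6*p - 11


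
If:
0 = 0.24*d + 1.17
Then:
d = -4.88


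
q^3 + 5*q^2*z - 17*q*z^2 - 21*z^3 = (q - 3*z)*(q + z)*(q + 7*z)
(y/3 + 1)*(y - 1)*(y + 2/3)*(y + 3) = y^4/3 + 17*y^3/9 + 19*y^2/9 - 7*y/3 - 2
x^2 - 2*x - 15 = (x - 5)*(x + 3)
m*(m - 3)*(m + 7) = m^3 + 4*m^2 - 21*m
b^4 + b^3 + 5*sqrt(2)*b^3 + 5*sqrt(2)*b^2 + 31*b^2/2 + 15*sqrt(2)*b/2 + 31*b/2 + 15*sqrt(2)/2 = (b + 1)*(b + sqrt(2))*(b + 3*sqrt(2)/2)*(b + 5*sqrt(2)/2)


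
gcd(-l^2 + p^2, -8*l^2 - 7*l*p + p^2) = l + p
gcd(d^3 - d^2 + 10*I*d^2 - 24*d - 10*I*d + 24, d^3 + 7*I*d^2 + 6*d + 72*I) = d^2 + 10*I*d - 24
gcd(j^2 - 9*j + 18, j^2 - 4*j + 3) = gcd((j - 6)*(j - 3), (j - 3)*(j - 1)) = j - 3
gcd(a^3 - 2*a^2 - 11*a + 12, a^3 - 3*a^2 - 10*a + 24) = a^2 - a - 12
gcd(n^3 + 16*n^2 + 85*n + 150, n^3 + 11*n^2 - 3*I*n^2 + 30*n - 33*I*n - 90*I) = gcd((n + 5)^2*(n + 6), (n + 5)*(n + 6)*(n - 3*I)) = n^2 + 11*n + 30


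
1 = 1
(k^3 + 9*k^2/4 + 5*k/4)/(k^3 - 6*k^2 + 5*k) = (4*k^2 + 9*k + 5)/(4*(k^2 - 6*k + 5))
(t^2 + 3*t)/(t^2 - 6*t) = (t + 3)/(t - 6)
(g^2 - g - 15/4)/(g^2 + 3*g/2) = (g - 5/2)/g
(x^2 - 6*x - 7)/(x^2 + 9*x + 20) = (x^2 - 6*x - 7)/(x^2 + 9*x + 20)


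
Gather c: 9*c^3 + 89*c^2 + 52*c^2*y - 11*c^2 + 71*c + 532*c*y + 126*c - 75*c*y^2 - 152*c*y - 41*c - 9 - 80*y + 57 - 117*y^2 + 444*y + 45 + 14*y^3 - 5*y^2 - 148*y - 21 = 9*c^3 + c^2*(52*y + 78) + c*(-75*y^2 + 380*y + 156) + 14*y^3 - 122*y^2 + 216*y + 72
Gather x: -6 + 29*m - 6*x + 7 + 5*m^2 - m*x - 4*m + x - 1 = 5*m^2 + 25*m + x*(-m - 5)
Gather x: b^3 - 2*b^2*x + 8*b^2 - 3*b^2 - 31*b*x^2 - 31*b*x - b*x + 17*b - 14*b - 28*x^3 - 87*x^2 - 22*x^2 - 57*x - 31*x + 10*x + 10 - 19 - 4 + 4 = b^3 + 5*b^2 + 3*b - 28*x^3 + x^2*(-31*b - 109) + x*(-2*b^2 - 32*b - 78) - 9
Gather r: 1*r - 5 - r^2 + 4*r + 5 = -r^2 + 5*r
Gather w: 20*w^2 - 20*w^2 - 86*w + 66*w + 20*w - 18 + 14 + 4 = 0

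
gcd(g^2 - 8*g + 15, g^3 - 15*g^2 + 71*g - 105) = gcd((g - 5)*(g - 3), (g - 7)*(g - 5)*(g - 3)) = g^2 - 8*g + 15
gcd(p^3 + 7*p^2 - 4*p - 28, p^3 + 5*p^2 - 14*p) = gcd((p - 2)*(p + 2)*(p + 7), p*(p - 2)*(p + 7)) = p^2 + 5*p - 14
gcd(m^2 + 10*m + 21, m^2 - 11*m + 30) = 1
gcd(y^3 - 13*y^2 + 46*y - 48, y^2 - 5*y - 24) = y - 8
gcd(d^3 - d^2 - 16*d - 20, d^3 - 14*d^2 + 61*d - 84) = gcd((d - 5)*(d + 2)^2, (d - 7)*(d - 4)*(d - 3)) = 1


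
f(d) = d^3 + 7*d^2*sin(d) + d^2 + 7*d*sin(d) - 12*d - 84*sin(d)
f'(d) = 7*d^2*cos(d) + 3*d^2 + 14*d*sin(d) + 7*d*cos(d) + 2*d + 7*sin(d) - 84*cos(d) - 12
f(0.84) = -63.28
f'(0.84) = -43.08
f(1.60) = -67.40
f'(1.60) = 29.87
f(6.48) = 286.25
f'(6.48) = 396.40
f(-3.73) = -0.28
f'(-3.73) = 7.76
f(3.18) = 3.76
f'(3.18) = 13.68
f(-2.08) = 79.90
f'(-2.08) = 49.42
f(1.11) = -71.27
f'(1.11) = -15.96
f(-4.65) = 11.62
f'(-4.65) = -16.59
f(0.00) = 0.00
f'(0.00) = -96.00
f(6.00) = 121.32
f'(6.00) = 284.21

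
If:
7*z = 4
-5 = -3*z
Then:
No Solution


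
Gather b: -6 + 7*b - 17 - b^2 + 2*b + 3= -b^2 + 9*b - 20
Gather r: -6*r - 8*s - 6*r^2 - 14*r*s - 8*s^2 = -6*r^2 + r*(-14*s - 6) - 8*s^2 - 8*s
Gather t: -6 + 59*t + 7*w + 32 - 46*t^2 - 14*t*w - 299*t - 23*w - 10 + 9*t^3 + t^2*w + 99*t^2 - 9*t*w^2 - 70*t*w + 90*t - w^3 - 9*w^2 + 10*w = 9*t^3 + t^2*(w + 53) + t*(-9*w^2 - 84*w - 150) - w^3 - 9*w^2 - 6*w + 16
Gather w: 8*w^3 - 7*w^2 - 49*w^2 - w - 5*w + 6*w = 8*w^3 - 56*w^2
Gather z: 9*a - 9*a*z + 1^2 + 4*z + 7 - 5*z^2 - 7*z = 9*a - 5*z^2 + z*(-9*a - 3) + 8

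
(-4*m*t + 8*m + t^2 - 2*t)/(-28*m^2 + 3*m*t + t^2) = (t - 2)/(7*m + t)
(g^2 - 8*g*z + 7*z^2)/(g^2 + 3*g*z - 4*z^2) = (g - 7*z)/(g + 4*z)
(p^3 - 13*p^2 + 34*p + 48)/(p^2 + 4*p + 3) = (p^2 - 14*p + 48)/(p + 3)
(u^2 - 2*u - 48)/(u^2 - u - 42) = (u - 8)/(u - 7)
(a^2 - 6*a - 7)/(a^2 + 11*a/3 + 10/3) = 3*(a^2 - 6*a - 7)/(3*a^2 + 11*a + 10)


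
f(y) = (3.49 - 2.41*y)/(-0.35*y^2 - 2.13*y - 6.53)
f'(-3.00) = 0.76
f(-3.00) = -3.26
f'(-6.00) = -0.54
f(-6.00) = -2.83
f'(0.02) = 0.54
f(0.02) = -0.52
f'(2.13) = 0.15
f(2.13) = 0.13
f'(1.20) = 0.27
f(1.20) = -0.06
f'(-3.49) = 0.39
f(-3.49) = -3.54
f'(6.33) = 0.00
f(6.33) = 0.35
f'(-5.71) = -0.55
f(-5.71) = -2.99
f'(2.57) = 0.12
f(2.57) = 0.19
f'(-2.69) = 0.94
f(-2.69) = -2.99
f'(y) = (3.49 - 2.41*y)*(0.7*y + 2.13)/(-0.35*y^2 - 2.13*y - 6.53)^2 - 2.41/(-0.35*y^2 - 2.13*y - 6.53) = (-0.8435*y^2 + 2.443*y + 23.171)/(0.1225*y^4 + 1.491*y^3 + 9.1079*y^2 + 27.8178*y + 42.6409)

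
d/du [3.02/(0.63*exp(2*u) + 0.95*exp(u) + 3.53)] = (-3.8052*exp(u) - 2.869)*exp(u)/(0.63*exp(2*u) + 0.95*exp(u) + 3.53)^2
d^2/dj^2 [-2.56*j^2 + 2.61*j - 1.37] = -5.12000000000000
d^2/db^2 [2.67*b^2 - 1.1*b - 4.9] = 5.34000000000000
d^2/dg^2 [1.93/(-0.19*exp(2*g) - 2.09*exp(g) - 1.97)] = (-1.93*(0.38*exp(g) + 2.09)*(0.76*exp(g) + 4.18)*exp(g) + (1.4668*exp(g) + 4.0337)*(0.19*exp(2*g) + 2.09*exp(g) + 1.97))*exp(g)/(0.19*exp(2*g) + 2.09*exp(g) + 1.97)^3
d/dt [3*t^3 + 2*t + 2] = 9*t^2 + 2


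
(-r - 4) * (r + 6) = -r^2 - 10*r - 24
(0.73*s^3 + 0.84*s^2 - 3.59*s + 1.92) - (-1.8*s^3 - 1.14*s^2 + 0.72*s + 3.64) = 2.53*s^3 + 1.98*s^2 - 4.31*s - 1.72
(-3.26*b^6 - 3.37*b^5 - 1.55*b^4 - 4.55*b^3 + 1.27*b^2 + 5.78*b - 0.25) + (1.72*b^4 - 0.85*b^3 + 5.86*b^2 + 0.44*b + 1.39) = -3.26*b^6 - 3.37*b^5 + 0.17*b^4 - 5.4*b^3 + 7.13*b^2 + 6.22*b + 1.14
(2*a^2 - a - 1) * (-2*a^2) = -4*a^4 + 2*a^3 + 2*a^2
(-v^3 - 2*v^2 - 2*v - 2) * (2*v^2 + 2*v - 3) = -2*v^5 - 6*v^4 - 5*v^3 - 2*v^2 + 2*v + 6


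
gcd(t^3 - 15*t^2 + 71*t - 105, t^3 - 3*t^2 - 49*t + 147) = t^2 - 10*t + 21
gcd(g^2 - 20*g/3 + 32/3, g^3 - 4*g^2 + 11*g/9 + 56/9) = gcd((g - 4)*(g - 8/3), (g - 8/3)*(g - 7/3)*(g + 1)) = g - 8/3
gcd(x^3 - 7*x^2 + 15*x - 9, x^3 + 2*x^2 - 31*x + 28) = x - 1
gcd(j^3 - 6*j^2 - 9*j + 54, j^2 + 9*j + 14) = 1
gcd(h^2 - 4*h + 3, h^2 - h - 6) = h - 3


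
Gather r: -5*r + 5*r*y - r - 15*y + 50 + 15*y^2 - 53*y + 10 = r*(5*y - 6) + 15*y^2 - 68*y + 60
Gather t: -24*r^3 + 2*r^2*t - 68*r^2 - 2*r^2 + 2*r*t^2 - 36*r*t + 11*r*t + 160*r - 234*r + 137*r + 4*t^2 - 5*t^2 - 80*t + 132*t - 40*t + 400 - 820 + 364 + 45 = -24*r^3 - 70*r^2 + 63*r + t^2*(2*r - 1) + t*(2*r^2 - 25*r + 12) - 11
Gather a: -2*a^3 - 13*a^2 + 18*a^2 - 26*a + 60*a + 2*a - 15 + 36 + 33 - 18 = -2*a^3 + 5*a^2 + 36*a + 36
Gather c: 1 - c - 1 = -c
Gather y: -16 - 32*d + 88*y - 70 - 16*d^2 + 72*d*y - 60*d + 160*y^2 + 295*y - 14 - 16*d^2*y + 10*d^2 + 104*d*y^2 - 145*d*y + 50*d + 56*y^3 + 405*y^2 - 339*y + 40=-6*d^2 - 42*d + 56*y^3 + y^2*(104*d + 565) + y*(-16*d^2 - 73*d + 44) - 60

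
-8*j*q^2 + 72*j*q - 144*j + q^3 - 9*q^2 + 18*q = (-8*j + q)*(q - 6)*(q - 3)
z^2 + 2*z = z*(z + 2)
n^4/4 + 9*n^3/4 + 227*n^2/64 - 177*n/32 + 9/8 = (n/4 + 1)*(n - 3/4)*(n - 1/4)*(n + 6)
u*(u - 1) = u^2 - u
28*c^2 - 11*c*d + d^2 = (-7*c + d)*(-4*c + d)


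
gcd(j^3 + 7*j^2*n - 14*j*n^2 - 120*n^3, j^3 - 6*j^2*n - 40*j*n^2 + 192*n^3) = j^2 + 2*j*n - 24*n^2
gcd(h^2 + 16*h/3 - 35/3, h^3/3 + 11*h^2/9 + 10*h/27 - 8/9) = 1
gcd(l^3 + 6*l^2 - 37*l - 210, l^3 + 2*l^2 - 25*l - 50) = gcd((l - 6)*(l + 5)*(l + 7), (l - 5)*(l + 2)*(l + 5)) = l + 5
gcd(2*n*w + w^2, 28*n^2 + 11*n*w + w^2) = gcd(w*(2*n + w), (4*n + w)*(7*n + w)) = 1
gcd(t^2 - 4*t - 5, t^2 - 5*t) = t - 5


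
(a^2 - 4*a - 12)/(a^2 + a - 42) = (a + 2)/(a + 7)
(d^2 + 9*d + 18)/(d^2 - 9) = (d + 6)/(d - 3)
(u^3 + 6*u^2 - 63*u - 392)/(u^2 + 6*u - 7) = (u^2 - u - 56)/(u - 1)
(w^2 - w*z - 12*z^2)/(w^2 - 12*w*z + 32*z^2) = (-w - 3*z)/(-w + 8*z)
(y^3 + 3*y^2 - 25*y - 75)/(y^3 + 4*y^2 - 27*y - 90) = (y + 5)/(y + 6)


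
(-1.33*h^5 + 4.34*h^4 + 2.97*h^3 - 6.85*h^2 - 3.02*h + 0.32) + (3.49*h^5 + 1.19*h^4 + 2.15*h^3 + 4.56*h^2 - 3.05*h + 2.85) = 2.16*h^5 + 5.53*h^4 + 5.12*h^3 - 2.29*h^2 - 6.07*h + 3.17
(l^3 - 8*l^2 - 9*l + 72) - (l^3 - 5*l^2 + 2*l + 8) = -3*l^2 - 11*l + 64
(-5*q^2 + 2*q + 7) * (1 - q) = 5*q^3 - 7*q^2 - 5*q + 7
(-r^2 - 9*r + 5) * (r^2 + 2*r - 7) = -r^4 - 11*r^3 - 6*r^2 + 73*r - 35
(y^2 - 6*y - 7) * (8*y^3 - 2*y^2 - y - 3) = 8*y^5 - 50*y^4 - 45*y^3 + 17*y^2 + 25*y + 21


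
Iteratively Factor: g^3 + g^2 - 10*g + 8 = (g - 2)*(g^2 + 3*g - 4) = (g - 2)*(g + 4)*(g - 1)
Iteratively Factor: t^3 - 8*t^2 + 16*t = (t - 4)*(t^2 - 4*t) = t*(t - 4)*(t - 4)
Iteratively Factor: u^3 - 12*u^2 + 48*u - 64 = (u - 4)*(u^2 - 8*u + 16) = (u - 4)^2*(u - 4)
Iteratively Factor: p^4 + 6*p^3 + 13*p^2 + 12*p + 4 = (p + 1)*(p^3 + 5*p^2 + 8*p + 4) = (p + 1)^2*(p^2 + 4*p + 4) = (p + 1)^2*(p + 2)*(p + 2)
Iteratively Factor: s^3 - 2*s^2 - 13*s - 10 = (s - 5)*(s^2 + 3*s + 2) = (s - 5)*(s + 2)*(s + 1)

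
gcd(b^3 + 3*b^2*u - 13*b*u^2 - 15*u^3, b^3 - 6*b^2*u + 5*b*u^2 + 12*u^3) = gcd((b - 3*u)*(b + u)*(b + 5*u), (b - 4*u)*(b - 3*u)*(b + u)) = -b^2 + 2*b*u + 3*u^2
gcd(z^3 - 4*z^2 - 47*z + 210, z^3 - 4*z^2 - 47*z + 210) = z^3 - 4*z^2 - 47*z + 210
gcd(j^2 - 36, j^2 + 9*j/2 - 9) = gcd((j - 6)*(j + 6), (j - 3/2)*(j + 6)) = j + 6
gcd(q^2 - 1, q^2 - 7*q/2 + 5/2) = q - 1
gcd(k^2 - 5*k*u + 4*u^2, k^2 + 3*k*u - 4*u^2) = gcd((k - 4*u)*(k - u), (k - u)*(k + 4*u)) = -k + u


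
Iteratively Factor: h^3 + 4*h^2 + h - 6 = (h + 2)*(h^2 + 2*h - 3) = (h + 2)*(h + 3)*(h - 1)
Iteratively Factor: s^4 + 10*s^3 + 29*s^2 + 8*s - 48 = (s + 4)*(s^3 + 6*s^2 + 5*s - 12) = (s + 4)^2*(s^2 + 2*s - 3) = (s - 1)*(s + 4)^2*(s + 3)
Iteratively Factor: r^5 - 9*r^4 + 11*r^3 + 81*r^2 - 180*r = (r - 5)*(r^4 - 4*r^3 - 9*r^2 + 36*r) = r*(r - 5)*(r^3 - 4*r^2 - 9*r + 36) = r*(r - 5)*(r - 4)*(r^2 - 9) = r*(r - 5)*(r - 4)*(r + 3)*(r - 3)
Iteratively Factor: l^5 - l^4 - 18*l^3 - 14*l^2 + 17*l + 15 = (l - 5)*(l^4 + 4*l^3 + 2*l^2 - 4*l - 3) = (l - 5)*(l + 3)*(l^3 + l^2 - l - 1) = (l - 5)*(l + 1)*(l + 3)*(l^2 - 1) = (l - 5)*(l - 1)*(l + 1)*(l + 3)*(l + 1)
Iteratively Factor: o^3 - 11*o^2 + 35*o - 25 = (o - 5)*(o^2 - 6*o + 5) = (o - 5)^2*(o - 1)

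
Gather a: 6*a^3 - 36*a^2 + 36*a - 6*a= 6*a^3 - 36*a^2 + 30*a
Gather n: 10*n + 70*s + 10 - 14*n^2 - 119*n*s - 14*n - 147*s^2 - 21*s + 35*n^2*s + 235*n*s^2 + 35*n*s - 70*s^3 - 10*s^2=n^2*(35*s - 14) + n*(235*s^2 - 84*s - 4) - 70*s^3 - 157*s^2 + 49*s + 10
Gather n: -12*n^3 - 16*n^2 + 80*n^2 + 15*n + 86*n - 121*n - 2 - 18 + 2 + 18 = -12*n^3 + 64*n^2 - 20*n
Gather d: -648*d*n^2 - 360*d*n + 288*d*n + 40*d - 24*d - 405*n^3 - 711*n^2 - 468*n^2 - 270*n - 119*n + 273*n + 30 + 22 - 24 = d*(-648*n^2 - 72*n + 16) - 405*n^3 - 1179*n^2 - 116*n + 28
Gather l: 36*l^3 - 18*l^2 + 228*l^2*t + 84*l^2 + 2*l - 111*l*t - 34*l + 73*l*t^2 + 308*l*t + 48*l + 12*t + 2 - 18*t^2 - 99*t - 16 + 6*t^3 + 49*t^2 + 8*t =36*l^3 + l^2*(228*t + 66) + l*(73*t^2 + 197*t + 16) + 6*t^3 + 31*t^2 - 79*t - 14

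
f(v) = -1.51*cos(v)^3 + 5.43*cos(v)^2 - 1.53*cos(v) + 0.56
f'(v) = 4.53*sin(v)*cos(v)^2 - 10.86*sin(v)*cos(v) + 1.53*sin(v)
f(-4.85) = 0.45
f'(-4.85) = 0.12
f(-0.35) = 2.66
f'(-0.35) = 1.60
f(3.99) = 4.38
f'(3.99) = -8.02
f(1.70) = 0.85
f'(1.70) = 2.98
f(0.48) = 2.42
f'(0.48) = -2.10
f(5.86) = 2.53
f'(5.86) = 1.89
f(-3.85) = 5.51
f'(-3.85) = 8.06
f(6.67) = 2.60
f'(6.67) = -1.75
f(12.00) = 2.23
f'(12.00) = 2.37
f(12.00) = 2.23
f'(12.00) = 2.37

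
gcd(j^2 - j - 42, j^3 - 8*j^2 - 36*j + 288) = j + 6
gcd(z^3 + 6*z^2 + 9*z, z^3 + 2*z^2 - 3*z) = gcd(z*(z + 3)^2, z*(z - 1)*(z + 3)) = z^2 + 3*z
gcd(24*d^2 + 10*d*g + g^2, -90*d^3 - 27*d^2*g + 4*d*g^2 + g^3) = 6*d + g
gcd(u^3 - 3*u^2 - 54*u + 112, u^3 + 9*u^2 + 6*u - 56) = u^2 + 5*u - 14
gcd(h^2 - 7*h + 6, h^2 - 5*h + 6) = 1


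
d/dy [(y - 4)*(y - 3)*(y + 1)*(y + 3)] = 4*y^3 - 9*y^2 - 26*y + 27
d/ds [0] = 0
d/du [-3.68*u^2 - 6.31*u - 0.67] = -7.36*u - 6.31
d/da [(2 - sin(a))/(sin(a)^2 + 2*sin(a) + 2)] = (sin(a)^2 - 4*sin(a) - 6)*cos(a)/(sin(a)^2 + 2*sin(a) + 2)^2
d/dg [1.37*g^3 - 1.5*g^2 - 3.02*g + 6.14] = 4.11*g^2 - 3.0*g - 3.02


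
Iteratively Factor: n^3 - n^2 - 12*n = (n)*(n^2 - n - 12) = n*(n - 4)*(n + 3)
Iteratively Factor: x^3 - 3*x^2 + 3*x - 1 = (x - 1)*(x^2 - 2*x + 1) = (x - 1)^2*(x - 1)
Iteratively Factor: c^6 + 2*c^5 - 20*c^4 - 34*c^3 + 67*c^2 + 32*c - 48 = (c - 4)*(c^5 + 6*c^4 + 4*c^3 - 18*c^2 - 5*c + 12) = (c - 4)*(c + 4)*(c^4 + 2*c^3 - 4*c^2 - 2*c + 3) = (c - 4)*(c + 1)*(c + 4)*(c^3 + c^2 - 5*c + 3) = (c - 4)*(c - 1)*(c + 1)*(c + 4)*(c^2 + 2*c - 3) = (c - 4)*(c - 1)^2*(c + 1)*(c + 4)*(c + 3)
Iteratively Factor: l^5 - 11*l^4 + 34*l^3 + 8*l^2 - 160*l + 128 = (l - 4)*(l^4 - 7*l^3 + 6*l^2 + 32*l - 32) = (l - 4)^2*(l^3 - 3*l^2 - 6*l + 8) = (l - 4)^2*(l + 2)*(l^2 - 5*l + 4) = (l - 4)^3*(l + 2)*(l - 1)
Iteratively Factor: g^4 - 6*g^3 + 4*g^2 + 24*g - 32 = (g - 2)*(g^3 - 4*g^2 - 4*g + 16) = (g - 2)*(g + 2)*(g^2 - 6*g + 8) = (g - 2)^2*(g + 2)*(g - 4)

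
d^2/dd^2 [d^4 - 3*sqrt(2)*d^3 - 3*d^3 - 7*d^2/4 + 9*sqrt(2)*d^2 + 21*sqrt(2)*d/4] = 12*d^2 - 18*sqrt(2)*d - 18*d - 7/2 + 18*sqrt(2)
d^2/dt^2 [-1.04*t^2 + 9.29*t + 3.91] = -2.08000000000000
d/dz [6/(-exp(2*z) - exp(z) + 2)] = (12*exp(z) + 6)*exp(z)/(exp(2*z) + exp(z) - 2)^2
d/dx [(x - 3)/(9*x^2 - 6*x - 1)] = (-9*x^2 + 54*x - 19)/(81*x^4 - 108*x^3 + 18*x^2 + 12*x + 1)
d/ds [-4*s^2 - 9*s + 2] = -8*s - 9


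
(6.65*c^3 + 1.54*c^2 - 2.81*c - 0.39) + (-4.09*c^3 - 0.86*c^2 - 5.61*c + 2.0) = 2.56*c^3 + 0.68*c^2 - 8.42*c + 1.61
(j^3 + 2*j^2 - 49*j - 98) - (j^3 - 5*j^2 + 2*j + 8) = 7*j^2 - 51*j - 106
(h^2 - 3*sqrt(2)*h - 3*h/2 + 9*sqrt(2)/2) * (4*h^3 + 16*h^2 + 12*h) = 4*h^5 - 12*sqrt(2)*h^4 + 10*h^4 - 30*sqrt(2)*h^3 - 12*h^3 - 18*h^2 + 36*sqrt(2)*h^2 + 54*sqrt(2)*h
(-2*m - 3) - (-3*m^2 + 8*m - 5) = 3*m^2 - 10*m + 2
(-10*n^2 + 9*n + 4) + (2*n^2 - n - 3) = -8*n^2 + 8*n + 1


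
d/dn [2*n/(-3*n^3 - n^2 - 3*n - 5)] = 2*(6*n^3 + n^2 - 5)/(9*n^6 + 6*n^5 + 19*n^4 + 36*n^3 + 19*n^2 + 30*n + 25)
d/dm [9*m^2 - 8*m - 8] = 18*m - 8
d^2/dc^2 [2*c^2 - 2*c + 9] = 4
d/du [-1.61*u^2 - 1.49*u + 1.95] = -3.22*u - 1.49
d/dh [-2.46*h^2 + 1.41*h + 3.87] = 1.41 - 4.92*h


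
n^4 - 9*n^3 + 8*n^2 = n^2*(n - 8)*(n - 1)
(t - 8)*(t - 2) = t^2 - 10*t + 16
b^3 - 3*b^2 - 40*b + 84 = (b - 7)*(b - 2)*(b + 6)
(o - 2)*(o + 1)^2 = o^3 - 3*o - 2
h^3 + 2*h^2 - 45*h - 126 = (h - 7)*(h + 3)*(h + 6)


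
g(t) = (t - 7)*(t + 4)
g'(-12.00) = -27.00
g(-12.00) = 152.00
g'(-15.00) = -33.00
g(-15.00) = 242.00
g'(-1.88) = -6.76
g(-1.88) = -18.83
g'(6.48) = 9.96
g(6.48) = -5.45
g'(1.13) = -0.74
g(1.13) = -30.11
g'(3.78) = 4.56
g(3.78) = -25.05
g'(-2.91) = -8.82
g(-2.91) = -10.80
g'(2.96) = 2.92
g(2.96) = -28.12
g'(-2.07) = -7.14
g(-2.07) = -17.51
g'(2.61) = 2.22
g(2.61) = -29.02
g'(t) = 2*t - 3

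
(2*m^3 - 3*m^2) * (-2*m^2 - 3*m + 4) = -4*m^5 + 17*m^3 - 12*m^2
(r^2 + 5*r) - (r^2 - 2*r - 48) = 7*r + 48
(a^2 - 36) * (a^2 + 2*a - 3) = a^4 + 2*a^3 - 39*a^2 - 72*a + 108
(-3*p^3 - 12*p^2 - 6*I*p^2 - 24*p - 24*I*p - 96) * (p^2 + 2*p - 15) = -3*p^5 - 18*p^4 - 6*I*p^4 - 3*p^3 - 36*I*p^3 + 36*p^2 + 42*I*p^2 + 168*p + 360*I*p + 1440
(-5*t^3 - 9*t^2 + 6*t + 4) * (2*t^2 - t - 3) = -10*t^5 - 13*t^4 + 36*t^3 + 29*t^2 - 22*t - 12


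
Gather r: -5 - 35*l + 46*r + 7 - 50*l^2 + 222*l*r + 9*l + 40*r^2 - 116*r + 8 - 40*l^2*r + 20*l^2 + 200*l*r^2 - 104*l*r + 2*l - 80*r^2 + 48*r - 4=-30*l^2 - 24*l + r^2*(200*l - 40) + r*(-40*l^2 + 118*l - 22) + 6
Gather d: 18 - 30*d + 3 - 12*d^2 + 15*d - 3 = -12*d^2 - 15*d + 18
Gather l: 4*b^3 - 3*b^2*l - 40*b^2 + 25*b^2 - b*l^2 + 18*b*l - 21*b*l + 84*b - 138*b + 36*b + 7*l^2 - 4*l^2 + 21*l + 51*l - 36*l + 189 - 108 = 4*b^3 - 15*b^2 - 18*b + l^2*(3 - b) + l*(-3*b^2 - 3*b + 36) + 81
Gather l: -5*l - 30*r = -5*l - 30*r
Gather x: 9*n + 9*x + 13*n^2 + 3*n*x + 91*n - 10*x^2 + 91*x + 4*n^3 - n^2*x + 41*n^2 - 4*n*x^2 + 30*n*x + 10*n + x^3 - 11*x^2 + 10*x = 4*n^3 + 54*n^2 + 110*n + x^3 + x^2*(-4*n - 21) + x*(-n^2 + 33*n + 110)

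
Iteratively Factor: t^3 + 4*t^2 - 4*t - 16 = (t + 2)*(t^2 + 2*t - 8) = (t + 2)*(t + 4)*(t - 2)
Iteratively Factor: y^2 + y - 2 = (y - 1)*(y + 2)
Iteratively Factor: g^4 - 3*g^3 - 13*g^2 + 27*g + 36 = (g + 1)*(g^3 - 4*g^2 - 9*g + 36) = (g - 3)*(g + 1)*(g^2 - g - 12) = (g - 3)*(g + 1)*(g + 3)*(g - 4)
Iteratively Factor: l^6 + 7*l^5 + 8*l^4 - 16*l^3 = (l)*(l^5 + 7*l^4 + 8*l^3 - 16*l^2) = l*(l - 1)*(l^4 + 8*l^3 + 16*l^2) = l^2*(l - 1)*(l^3 + 8*l^2 + 16*l) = l^2*(l - 1)*(l + 4)*(l^2 + 4*l) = l^2*(l - 1)*(l + 4)^2*(l)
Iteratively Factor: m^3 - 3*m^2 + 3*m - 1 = (m - 1)*(m^2 - 2*m + 1) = (m - 1)^2*(m - 1)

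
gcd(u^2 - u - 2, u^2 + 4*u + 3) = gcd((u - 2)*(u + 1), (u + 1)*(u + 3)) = u + 1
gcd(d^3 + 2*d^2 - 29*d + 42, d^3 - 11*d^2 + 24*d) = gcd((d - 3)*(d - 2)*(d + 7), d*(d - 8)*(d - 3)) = d - 3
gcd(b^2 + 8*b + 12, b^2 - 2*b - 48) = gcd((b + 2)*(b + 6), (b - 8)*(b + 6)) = b + 6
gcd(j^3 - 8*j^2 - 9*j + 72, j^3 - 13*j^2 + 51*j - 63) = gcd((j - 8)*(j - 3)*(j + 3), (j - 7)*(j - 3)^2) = j - 3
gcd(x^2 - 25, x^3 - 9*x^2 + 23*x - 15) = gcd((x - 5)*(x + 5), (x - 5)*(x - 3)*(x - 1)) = x - 5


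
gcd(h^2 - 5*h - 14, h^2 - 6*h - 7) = h - 7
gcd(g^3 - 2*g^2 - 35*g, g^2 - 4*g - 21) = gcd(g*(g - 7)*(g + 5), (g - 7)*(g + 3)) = g - 7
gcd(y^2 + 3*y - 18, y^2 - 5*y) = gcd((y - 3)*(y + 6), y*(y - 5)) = 1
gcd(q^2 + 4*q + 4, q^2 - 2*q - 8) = q + 2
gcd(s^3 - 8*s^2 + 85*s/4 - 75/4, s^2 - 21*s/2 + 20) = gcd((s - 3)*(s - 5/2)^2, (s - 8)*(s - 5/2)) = s - 5/2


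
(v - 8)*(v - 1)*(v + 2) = v^3 - 7*v^2 - 10*v + 16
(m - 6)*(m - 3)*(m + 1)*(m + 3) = m^4 - 5*m^3 - 15*m^2 + 45*m + 54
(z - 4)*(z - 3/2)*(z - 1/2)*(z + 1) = z^4 - 5*z^3 + 11*z^2/4 + 23*z/4 - 3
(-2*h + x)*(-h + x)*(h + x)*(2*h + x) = 4*h^4 - 5*h^2*x^2 + x^4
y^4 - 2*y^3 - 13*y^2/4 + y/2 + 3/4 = (y - 3)*(y - 1/2)*(y + 1/2)*(y + 1)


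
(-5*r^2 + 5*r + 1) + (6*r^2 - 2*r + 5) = r^2 + 3*r + 6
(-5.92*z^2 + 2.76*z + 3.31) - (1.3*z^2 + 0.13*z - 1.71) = -7.22*z^2 + 2.63*z + 5.02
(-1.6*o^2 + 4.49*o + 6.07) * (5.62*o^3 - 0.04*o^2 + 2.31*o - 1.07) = -8.992*o^5 + 25.2978*o^4 + 30.2378*o^3 + 11.8411*o^2 + 9.2174*o - 6.4949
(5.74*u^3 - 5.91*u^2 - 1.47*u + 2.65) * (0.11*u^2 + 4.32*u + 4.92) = 0.6314*u^5 + 24.1467*u^4 + 2.5479*u^3 - 35.1361*u^2 + 4.2156*u + 13.038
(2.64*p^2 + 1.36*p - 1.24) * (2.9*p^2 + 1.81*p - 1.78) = 7.656*p^4 + 8.7224*p^3 - 5.8336*p^2 - 4.6652*p + 2.2072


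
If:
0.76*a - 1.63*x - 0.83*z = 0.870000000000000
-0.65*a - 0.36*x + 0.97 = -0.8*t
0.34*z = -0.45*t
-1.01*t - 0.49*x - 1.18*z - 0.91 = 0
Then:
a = 11.50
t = 14.78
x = 14.79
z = -19.57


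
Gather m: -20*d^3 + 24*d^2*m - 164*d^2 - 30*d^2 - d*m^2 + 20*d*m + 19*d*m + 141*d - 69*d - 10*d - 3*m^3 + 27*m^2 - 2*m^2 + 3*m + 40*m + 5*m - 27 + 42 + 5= -20*d^3 - 194*d^2 + 62*d - 3*m^3 + m^2*(25 - d) + m*(24*d^2 + 39*d + 48) + 20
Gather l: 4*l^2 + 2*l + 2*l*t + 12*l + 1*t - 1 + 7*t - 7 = 4*l^2 + l*(2*t + 14) + 8*t - 8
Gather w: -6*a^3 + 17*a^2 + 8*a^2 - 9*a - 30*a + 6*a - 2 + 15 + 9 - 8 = -6*a^3 + 25*a^2 - 33*a + 14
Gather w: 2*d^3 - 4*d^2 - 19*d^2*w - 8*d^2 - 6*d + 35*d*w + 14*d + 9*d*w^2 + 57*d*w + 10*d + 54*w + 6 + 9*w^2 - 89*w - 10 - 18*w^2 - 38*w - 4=2*d^3 - 12*d^2 + 18*d + w^2*(9*d - 9) + w*(-19*d^2 + 92*d - 73) - 8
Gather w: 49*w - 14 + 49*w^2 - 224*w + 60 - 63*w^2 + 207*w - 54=-14*w^2 + 32*w - 8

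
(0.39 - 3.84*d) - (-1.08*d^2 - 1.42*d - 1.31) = 1.08*d^2 - 2.42*d + 1.7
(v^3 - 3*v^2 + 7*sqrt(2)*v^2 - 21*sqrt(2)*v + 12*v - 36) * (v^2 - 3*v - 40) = v^5 - 6*v^4 + 7*sqrt(2)*v^4 - 42*sqrt(2)*v^3 - 19*v^3 - 217*sqrt(2)*v^2 + 48*v^2 - 372*v + 840*sqrt(2)*v + 1440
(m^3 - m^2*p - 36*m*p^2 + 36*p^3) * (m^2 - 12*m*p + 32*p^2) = m^5 - 13*m^4*p + 8*m^3*p^2 + 436*m^2*p^3 - 1584*m*p^4 + 1152*p^5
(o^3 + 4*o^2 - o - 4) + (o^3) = 2*o^3 + 4*o^2 - o - 4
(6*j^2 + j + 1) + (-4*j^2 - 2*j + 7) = 2*j^2 - j + 8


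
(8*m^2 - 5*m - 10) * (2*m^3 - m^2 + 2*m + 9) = 16*m^5 - 18*m^4 + m^3 + 72*m^2 - 65*m - 90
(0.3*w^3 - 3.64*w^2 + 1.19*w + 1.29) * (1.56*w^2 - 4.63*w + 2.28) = 0.468*w^5 - 7.0674*w^4 + 19.3936*w^3 - 11.7965*w^2 - 3.2595*w + 2.9412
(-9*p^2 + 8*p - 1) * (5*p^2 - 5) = -45*p^4 + 40*p^3 + 40*p^2 - 40*p + 5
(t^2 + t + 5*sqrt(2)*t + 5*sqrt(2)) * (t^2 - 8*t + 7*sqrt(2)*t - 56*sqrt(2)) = t^4 - 7*t^3 + 12*sqrt(2)*t^3 - 84*sqrt(2)*t^2 + 62*t^2 - 490*t - 96*sqrt(2)*t - 560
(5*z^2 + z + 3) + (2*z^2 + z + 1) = 7*z^2 + 2*z + 4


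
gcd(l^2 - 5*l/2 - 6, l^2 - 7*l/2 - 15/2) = l + 3/2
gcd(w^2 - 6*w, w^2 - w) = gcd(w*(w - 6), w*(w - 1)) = w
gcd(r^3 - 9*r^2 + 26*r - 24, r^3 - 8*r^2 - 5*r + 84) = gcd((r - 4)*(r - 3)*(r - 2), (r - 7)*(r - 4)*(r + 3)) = r - 4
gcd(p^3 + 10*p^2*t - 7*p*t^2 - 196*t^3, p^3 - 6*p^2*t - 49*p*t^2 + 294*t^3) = p + 7*t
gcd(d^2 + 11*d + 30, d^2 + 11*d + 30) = d^2 + 11*d + 30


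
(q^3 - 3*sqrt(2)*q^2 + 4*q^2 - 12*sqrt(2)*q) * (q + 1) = q^4 - 3*sqrt(2)*q^3 + 5*q^3 - 15*sqrt(2)*q^2 + 4*q^2 - 12*sqrt(2)*q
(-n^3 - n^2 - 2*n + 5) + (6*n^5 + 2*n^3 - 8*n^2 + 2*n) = 6*n^5 + n^3 - 9*n^2 + 5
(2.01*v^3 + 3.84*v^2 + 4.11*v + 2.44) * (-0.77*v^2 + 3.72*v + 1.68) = -1.5477*v^5 + 4.5204*v^4 + 14.4969*v^3 + 19.8616*v^2 + 15.9816*v + 4.0992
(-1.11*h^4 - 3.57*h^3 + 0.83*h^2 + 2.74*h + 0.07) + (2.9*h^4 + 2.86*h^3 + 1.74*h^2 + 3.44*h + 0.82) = 1.79*h^4 - 0.71*h^3 + 2.57*h^2 + 6.18*h + 0.89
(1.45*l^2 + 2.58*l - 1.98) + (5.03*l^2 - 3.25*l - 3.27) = 6.48*l^2 - 0.67*l - 5.25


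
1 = 1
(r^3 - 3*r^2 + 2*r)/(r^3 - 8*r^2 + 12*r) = (r - 1)/(r - 6)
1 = 1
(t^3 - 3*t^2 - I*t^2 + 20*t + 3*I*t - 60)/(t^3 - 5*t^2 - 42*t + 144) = (t^2 - I*t + 20)/(t^2 - 2*t - 48)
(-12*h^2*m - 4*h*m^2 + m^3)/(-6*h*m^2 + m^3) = (2*h + m)/m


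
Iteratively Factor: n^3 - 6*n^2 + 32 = (n - 4)*(n^2 - 2*n - 8) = (n - 4)*(n + 2)*(n - 4)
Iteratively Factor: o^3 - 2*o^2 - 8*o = (o)*(o^2 - 2*o - 8) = o*(o + 2)*(o - 4)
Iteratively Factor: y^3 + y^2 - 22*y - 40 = (y + 2)*(y^2 - y - 20) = (y + 2)*(y + 4)*(y - 5)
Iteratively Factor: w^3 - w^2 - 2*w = (w)*(w^2 - w - 2) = w*(w - 2)*(w + 1)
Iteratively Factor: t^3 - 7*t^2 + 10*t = (t - 5)*(t^2 - 2*t) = (t - 5)*(t - 2)*(t)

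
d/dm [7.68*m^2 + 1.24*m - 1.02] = 15.36*m + 1.24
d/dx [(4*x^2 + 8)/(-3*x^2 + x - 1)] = 4*(x^2 + 10*x - 2)/(9*x^4 - 6*x^3 + 7*x^2 - 2*x + 1)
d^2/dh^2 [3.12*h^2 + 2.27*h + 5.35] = 6.24000000000000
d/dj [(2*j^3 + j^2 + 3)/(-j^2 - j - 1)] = (-2*j^4 - 4*j^3 - 7*j^2 + 4*j + 3)/(j^4 + 2*j^3 + 3*j^2 + 2*j + 1)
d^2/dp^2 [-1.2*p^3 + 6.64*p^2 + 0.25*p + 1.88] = 13.28 - 7.2*p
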